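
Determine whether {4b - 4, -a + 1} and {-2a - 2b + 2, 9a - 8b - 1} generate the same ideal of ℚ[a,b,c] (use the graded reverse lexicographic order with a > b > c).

Since reduced Gröbner bases are canonical representatives of ideals under a given ordering, it suffices to compute and compare them.
Buchberger on the first generating set:
f_1 = 4b - 4, LT = b.
f_2 = -a + 1, LT = a.

The S-polynomials (S(f_1,f_2)) all reduce to 0 modulo the current basis, so we have a Gröbner basis.
Inter-reduce: drop elements whose leading term is divisible by another's, tail-reduce, and make monic.
Reduced Gröbner basis: {a - 1, b - 1}.

Buchberger on the second generating set:
h_1 = -2a - 2b + 2, LT = a.
h_2 = 9a - 8b - 1, LT = a.

S(h_1,h_2): lcm = a. S = 17/9b - 8/9.
  leading term b: no divisor's leading term divides it; move 17/9b to the remainder.
  leading term 1: no divisor's leading term divides it; move -8/9 to the remainder.
  remainder 17/9b - 8/9 ≠ 0; add k_3 = 17/9b - 8/9 to the basis.

The other S-polynomials (S(h_1,k_3), S(h_2,k_3)) all reduce to 0 modulo the current basis, so we have a Gröbner basis.
Inter-reduce: drop elements whose leading term is divisible by another's, tail-reduce, and make monic.
Reduced Gröbner basis: {a - 9/17, b - 8/17}.

These differ, so the ideals are not equal.

No, the ideals differ.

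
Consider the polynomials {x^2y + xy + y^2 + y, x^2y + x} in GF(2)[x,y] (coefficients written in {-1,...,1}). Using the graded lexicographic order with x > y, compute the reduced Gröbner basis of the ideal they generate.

G = {x^3 + x^2 + y^2 + y, y^3 + x^2 + y^2 + x, xy + y^2 + x + y}

Buchberger's algorithm terminates because the ascending chain of leading-term ideals stabilizes.

f_1 = x^2y + xy + y^2 + y, LT = x^2y.
f_2 = x^2y + x, LT = x^2y.

S(f_1,f_2): lcm = x^2y. S = xy + y^2 + x + y.
  leading term xy: no divisor's leading term divides it; move xy to the remainder.
  leading term y^2: no divisor's leading term divides it; move y^2 to the remainder.
  leading term x: no divisor's leading term divides it; move x to the remainder.
  leading term y: no divisor's leading term divides it; move y to the remainder.
  remainder xy + y^2 + x + y ≠ 0; add g_3 = xy + y^2 + x + y to the basis.

S(f_1,g_3): lcm = x^2y. S = xy^2 + x^2 + y^2 + y.
  leading term xy^2: subtract (y)·g_3 from xy^2 + x^2 + y^2 + y → y^3 + x^2 + xy + y
  leading term y^3: no divisor's leading term divides it; move y^3 to the remainder.
  leading term x^2: no divisor's leading term divides it; move x^2 to the remainder.
  leading term xy: subtract (1)·g_3 from xy + y → y^2 + x
  leading term y^2: no divisor's leading term divides it; move y^2 to the remainder.
  leading term x: no divisor's leading term divides it; move x to the remainder.
  remainder y^3 + x^2 + y^2 + x ≠ 0; add g_4 = y^3 + x^2 + y^2 + x to the basis.

S(f_2,g_3): lcm = x^2y. S = xy^2 + x^2 + xy + x.
  leading term xy^2: subtract (y)·g_3 from xy^2 + x^2 + xy + x → y^3 + x^2 + y^2 + x
  leading term y^3: subtract (1)·g_4 from y^3 + x^2 + y^2 + x → 0
  remainder 0.

S(f_1,g_4): lcm = x^2y^3. S = x^4 + x^2y^2 + xy^3 + y^4 + x^3 + y^3.
  leading term x^4: no divisor's leading term divides it; move x^4 to the remainder.
  leading term x^2y^2: subtract (y)·f_1 from x^2y^2 + xy^3 + y^4 + x^3 + y^3 → xy^3 + y^4 + x^3 + xy^2 + y^2
  leading term xy^3: subtract (y^2)·g_3 from xy^3 + y^4 + x^3 + xy^2 + y^2 → x^3 + y^3 + y^2
  leading term x^3: no divisor's leading term divides it; move x^3 to the remainder.
  leading term y^3: subtract (1)·g_4 from y^3 + y^2 → x^2 + x
  leading term x^2: no divisor's leading term divides it; move x^2 to the remainder.
  leading term x: no divisor's leading term divides it; move x to the remainder.
  remainder x^4 + x^3 + x^2 + x ≠ 0; add g_5 = x^4 + x^3 + x^2 + x to the basis.

S(f_2,g_4): lcm = x^2y^3. S = x^4 + x^2y^2 + x^3 + xy^2.
  leading term x^4: subtract (1)·g_5 from x^4 + x^2y^2 + x^3 + xy^2 → x^2y^2 + xy^2 + x^2 + x
  leading term x^2y^2: subtract (y)·f_1 from x^2y^2 + xy^2 + x^2 + x → y^3 + x^2 + y^2 + x
  leading term y^3: subtract (1)·g_4 from y^3 + x^2 + y^2 + x → 0
  remainder 0.

S(g_3,g_4): lcm = xy^3. S = y^4 + x^3 + y^3 + x^2.
  leading term y^4: subtract (y)·g_4 from y^4 + x^3 + y^3 + x^2 → x^3 + x^2y + x^2 + xy
  leading term x^3: no divisor's leading term divides it; move x^3 to the remainder.
  leading term x^2y: subtract (1)·f_1 from x^2y + x^2 + xy → x^2 + y^2 + y
  leading term x^2: no divisor's leading term divides it; move x^2 to the remainder.
  leading term y^2: no divisor's leading term divides it; move y^2 to the remainder.
  leading term y: no divisor's leading term divides it; move y to the remainder.
  remainder x^3 + x^2 + y^2 + y ≠ 0; add g_6 = x^3 + x^2 + y^2 + y to the basis.

S(f_1,g_5): lcm = x^4y. S = x^2y^2 + xy.
  leading term x^2y^2: subtract (y)·f_1 from x^2y^2 + xy → xy^2 + y^3 + xy + y^2
  leading term xy^2: subtract (y)·g_3 from xy^2 + y^3 + xy + y^2 → 0
  remainder 0.

S(f_2,g_5): lcm = x^4y. S = x^3y + x^3 + x^2y + xy.
  leading term x^3y: subtract (x)·f_1 from x^3y + x^3 + x^2y + xy → x^3 + xy^2
  leading term x^3: subtract (1)·g_6 from x^3 + xy^2 → xy^2 + x^2 + y^2 + y
  leading term xy^2: subtract (y)·g_3 from xy^2 + x^2 + y^2 + y → y^3 + x^2 + xy + y
  leading term y^3: subtract (1)·g_4 from y^3 + x^2 + xy + y → xy + y^2 + x + y
  leading term xy: subtract (1)·g_3 from xy + y^2 + x + y → 0
  remainder 0.

S(g_3,g_5): lcm = x^4y. S = x^3y^2 + x^4 + x^2y + xy.
  leading term x^3y^2: subtract (xy)·f_1 from x^3y^2 + x^4 + x^2y + xy → x^4 + x^2y^2 + xy^3 + x^2y + xy^2 + xy
  leading term x^4: subtract (1)·g_5 from x^4 + x^2y^2 + xy^3 + x^2y + xy^2 + xy → x^2y^2 + xy^3 + x^3 + x^2y + xy^2 + x^2 + xy + x
  leading term x^2y^2: subtract (y)·f_1 from x^2y^2 + xy^3 + x^3 + x^2y + xy^2 + x^2 + xy + x → xy^3 + x^3 + x^2y + y^3 + x^2 + xy + y^2 + x
  leading term xy^3: subtract (y^2)·g_3 from xy^3 + x^3 + x^2y + y^3 + x^2 + xy + y^2 + x → y^4 + x^3 + x^2y + xy^2 + x^2 + xy + y^2 + x
  leading term y^4: subtract (y)·g_4 from y^4 + x^3 + x^2y + xy^2 + x^2 + xy + y^2 + x → x^3 + xy^2 + y^3 + x^2 + y^2 + x
  leading term x^3: subtract (1)·g_6 from x^3 + xy^2 + y^3 + x^2 + y^2 + x → xy^2 + y^3 + x + y
  leading term xy^2: subtract (y)·g_3 from xy^2 + y^3 + x + y → xy + y^2 + x + y
  leading term xy: subtract (1)·g_3 from xy + y^2 + x + y → 0
  remainder 0.

S(g_4,g_5): leading monomials are coprime, so the S-polynomial reduces to 0 (Buchberger's first criterion).
S(f_1,g_6): lcm = x^3y. S = xy^2 + y^3 + xy + y^2.
  leading term xy^2: subtract (y)·g_3 from xy^2 + y^3 + xy + y^2 → 0
  remainder 0.

S(f_2,g_6): lcm = x^3y. S = x^2y + y^3 + x^2 + y^2.
  leading term x^2y: subtract (1)·f_1 from x^2y + y^3 + x^2 + y^2 → y^3 + x^2 + xy + y
  leading term y^3: subtract (1)·g_4 from y^3 + x^2 + xy + y → xy + y^2 + x + y
  leading term xy: subtract (1)·g_3 from xy + y^2 + x + y → 0
  remainder 0.

S(g_3,g_6): lcm = x^3y. S = x^2y^2 + x^3 + y^3 + y^2.
  leading term x^2y^2: subtract (y)·f_1 from x^2y^2 + x^3 + y^3 + y^2 → x^3 + xy^2
  leading term x^3: subtract (1)·g_6 from x^3 + xy^2 → xy^2 + x^2 + y^2 + y
  leading term xy^2: subtract (y)·g_3 from xy^2 + x^2 + y^2 + y → y^3 + x^2 + xy + y
  leading term y^3: subtract (1)·g_4 from y^3 + x^2 + xy + y → xy + y^2 + x + y
  leading term xy: subtract (1)·g_3 from xy + y^2 + x + y → 0
  remainder 0.

S(g_4,g_6): leading monomials are coprime, so the S-polynomial reduces to 0 (Buchberger's first criterion).
S(g_5,g_6): lcm = x^4. S = xy^2 + x^2 + xy + x.
  leading term xy^2: subtract (y)·g_3 from xy^2 + x^2 + xy + x → y^3 + x^2 + y^2 + x
  leading term y^3: subtract (1)·g_4 from y^3 + x^2 + y^2 + x → 0
  remainder 0.

Every S-polynomial of the final basis reduces to 0, so we have a Gröbner basis.
Inter-reduce: drop elements whose leading term is divisible by another's, tail-reduce, and make monic.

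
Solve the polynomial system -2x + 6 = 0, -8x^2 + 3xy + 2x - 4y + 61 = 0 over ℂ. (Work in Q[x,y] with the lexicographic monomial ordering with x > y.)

Compute a lex Gröbner basis by Buchberger's algorithm.
f_1 = -2x + 6, LT = x.
f_2 = -8x^2 + 3xy + 2x - 4y + 61, LT = x^2.

S(f_1,f_2): lcm = x^2. S = 3/8xy - 11/4x - 1/2y + 61/8.
  leading term xy: subtract (-3/16y)·f_1 from 3/8xy - 11/4x - 1/2y + 61/8 → -11/4x + 5/8y + 61/8
  leading term x: subtract (11/8)·f_1 from -11/4x + 5/8y + 61/8 → 5/8y - 5/8
  leading term y: no divisor's leading term divides it; move 5/8y to the remainder.
  leading term 1: no divisor's leading term divides it; move -5/8 to the remainder.
  remainder 5/8y - 5/8 ≠ 0; add h_3 = 5/8y - 5/8 to the basis.

The other S-polynomials (S(f_1,h_3), S(f_2,h_3)) all reduce to 0 modulo the current basis, so we have a Gröbner basis.
Inter-reduce: drop elements whose leading term is divisible by another's, tail-reduce, and make monic.
Reduced Gröbner basis: {x - 3, y - 1}.

From the last basis element, y - 1 = 0, so y takes values in {1}. Each choice, substituted upward through the basis, yields the corresponding point(s) of the solution set.
  y = 1: the earlier basis element becomes x - 3 = 0, giving x = 3 — point (3, 1).

{(3, 1)}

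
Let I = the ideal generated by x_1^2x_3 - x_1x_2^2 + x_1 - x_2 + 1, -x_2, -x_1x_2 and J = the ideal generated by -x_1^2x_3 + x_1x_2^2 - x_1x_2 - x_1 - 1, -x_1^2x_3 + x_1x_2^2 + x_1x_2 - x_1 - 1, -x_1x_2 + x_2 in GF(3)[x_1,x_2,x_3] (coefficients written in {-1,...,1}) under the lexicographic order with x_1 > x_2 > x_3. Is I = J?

For a fixed monomial order, each ideal has a unique reduced Gröbner basis; comparing bases decides equality.
Buchberger on the first generating set:
f_1 = x_1^2x_3 - x_1x_2^2 + x_1 - x_2 + 1, LT = x_1^2x_3.
f_2 = -x_2, LT = x_2.
f_3 = -x_1x_2, LT = x_1x_2.

The S-polynomials (S(f_1,f_2), S(f_1,f_3), S(f_2,f_3)) all reduce to 0 modulo the current basis, so we have a Gröbner basis.
Inter-reduce: drop elements whose leading term is divisible by another's, tail-reduce, and make monic.
Reduced Gröbner basis: {x_1^2x_3 + x_1 + 1, x_2}.

Buchberger on the second generating set:
h_1 = -x_1^2x_3 + x_1x_2^2 - x_1x_2 - x_1 - 1, LT = x_1^2x_3.
h_2 = -x_1^2x_3 + x_1x_2^2 + x_1x_2 - x_1 - 1, LT = x_1^2x_3.
h_3 = -x_1x_2 + x_2, LT = x_1x_2.

S(h_1,h_2): lcm = x_1^2x_3. S = -x_1x_2.
  reduce S modulo (h_1, h_2, h_3):
  remainder -x_2 ≠ 0; add k_4 = -x_2 to the basis.

The other S-polynomials (S(h_1,h_3), S(h_2,h_3), S(h_1,k_4), S(h_2,k_4), S(h_3,k_4)) all reduce to 0 modulo the current basis, so we have a Gröbner basis.
Inter-reduce: drop elements whose leading term is divisible by another's, tail-reduce, and make monic.
Reduced Gröbner basis: {x_1^2x_3 + x_1 + 1, x_2}.

The two bases agree; hence the ideals are identical.
The same test decides containment: I ⊆ J iff every generator of I reduces to 0 modulo a Gröbner basis of J.

Yes, the ideals are equal.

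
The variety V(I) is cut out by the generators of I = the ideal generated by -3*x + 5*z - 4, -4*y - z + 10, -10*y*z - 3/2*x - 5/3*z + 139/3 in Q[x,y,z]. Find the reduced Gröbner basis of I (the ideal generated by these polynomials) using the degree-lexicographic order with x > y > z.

f_1 = -3*x + 5*z - 4, LT = x.
f_2 = -4*y - z + 10, LT = y.
f_3 = -10*y*z - 3/2*x - 5/3*z + 139/3, LT = y*z.

S(f_1,f_2): leading monomials are coprime, so the S-polynomial reduces to 0 (Buchberger's first criterion).
S(f_1,f_3): leading monomials are coprime, so the S-polynomial reduces to 0 (Buchberger's first criterion).
S(f_2,f_3): lcm = y*z. S = 1/4*z**2 - 3/20*x - 8/3*z + 139/30.
  leading term z**2: no divisor's leading term divides it; move 1/4*z**2 to the remainder.
  leading term x: subtract (1/20)·f_1 from -3/20*x - 8/3*z + 139/30 → -35/12*z + 29/6
  leading term z: no divisor's leading term divides it; move -35/12*z to the remainder.
  leading term 1: no divisor's leading term divides it; move 29/6 to the remainder.
  remainder 1/4*z**2 - 35/12*z + 29/6 ≠ 0; add g_4 = 1/4*z**2 - 35/12*z + 29/6 to the basis.

S(f_1,g_4): leading monomials are coprime, so the S-polynomial reduces to 0 (Buchberger's first criterion).
S(f_2,g_4): leading monomials are coprime, so the S-polynomial reduces to 0 (Buchberger's first criterion).
S(f_3,g_4): lcm = y*z**2. S = 3/20*x*z + 35/3*y*z + 1/6*z**2 - 58/3*y - 139/30*z.
  leading term x*z: subtract (-1/20*z)·f_1 from 3/20*x*z + 35/3*y*z + 1/6*z**2 - 58/3*y - 139/30*z → 35/3*y*z + 5/12*z**2 - 58/3*y - 29/6*z
  leading term y*z: subtract (-35/12*z)·f_2 from 35/3*y*z + 5/12*z**2 - 58/3*y - 29/6*z → -5/2*z**2 - 58/3*y + 73/3*z
  leading term z**2: subtract (-10)·g_4 from -5/2*z**2 - 58/3*y + 73/3*z → -58/3*y - 29/6*z + 145/3
  leading term y: subtract (29/6)·f_2 from -58/3*y - 29/6*z + 145/3 → 0
  remainder 0.

Every S-polynomial of the final basis reduces to 0, so we have a Gröbner basis.
Inter-reduce: drop elements whose leading term is divisible by another's, tail-reduce, and make monic.

G = {z**2 - 35/3*z + 58/3, x - 5/3*z + 4/3, y + 1/4*z - 5/2}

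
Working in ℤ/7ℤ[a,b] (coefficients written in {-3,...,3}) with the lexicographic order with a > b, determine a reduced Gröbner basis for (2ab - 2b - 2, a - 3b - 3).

G = {a - 3b - 3, b² + 3b + 2}

f_1 = 2ab - 2b - 2, LT = ab.
f_2 = a - 3b - 3, LT = a.

S(f_1,f_2): lcm = ab. S = 3b² + 2b - 1.
  leading term b²: no divisor's leading term divides it; move 3b² to the remainder.
  leading term b: no divisor's leading term divides it; move 2b to the remainder.
  leading term 1: no divisor's leading term divides it; move -1 to the remainder.
  remainder 3b² + 2b - 1 ≠ 0; add g_3 = 3b² + 2b - 1 to the basis.

The other S-polynomials (S(f_1,g_3), S(f_2,g_3)) all reduce to 0 modulo the current basis, so we have a Gröbner basis.
Inter-reduce: drop elements whose leading term is divisible by another's, tail-reduce, and make monic.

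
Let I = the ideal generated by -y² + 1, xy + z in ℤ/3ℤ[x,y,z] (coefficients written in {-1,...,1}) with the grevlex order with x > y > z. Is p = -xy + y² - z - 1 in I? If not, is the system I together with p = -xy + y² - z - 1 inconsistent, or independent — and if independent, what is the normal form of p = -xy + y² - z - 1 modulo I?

-xy + y² - z - 1 lies in I (it reduces to 0).

First compute the reduced Gröbner basis of I by Buchberger's algorithm.
f_1 = -y² + 1, LT = y².
f_2 = xy + z, LT = xy.

S(f_1,f_2): lcm = xy². S = -yz - x.
  reduce S modulo (f_1, f_2):
  remainder -yz - x ≠ 0; add h_3 = -yz - x to the basis.

S(f_2,h_3): lcm = xyz. S = -x² + z².
  reduce S modulo (f_1, f_2, h_3):
  remainder -x² + z² ≠ 0; add h_4 = -x² + z² to the basis.

The other S-polynomials (S(f_1,h_3), S(f_1,h_4), S(f_2,h_4), S(h_3,h_4)) all reduce to 0 modulo the current basis, so we have a Gröbner basis.
Inter-reduce: drop elements whose leading term is divisible by another's, tail-reduce, and make monic.
Reduced Gröbner basis: {x² - z², xy + z, y² - 1, yz + x}.
Label its elements g_1 = x² - z², g_2 = xy + z, g_3 = y² - 1, g_4 = yz + x.

Reduce p = -xy + y² - z - 1 modulo G:
  leading term xy: subtract (-1)·g_2 from -xy + y² - z - 1 → y² - 1
  leading term y²: subtract (1)·g_3 from y² - 1 → 0
  normal form = 0.
Since the normal form is 0, p ∈ I.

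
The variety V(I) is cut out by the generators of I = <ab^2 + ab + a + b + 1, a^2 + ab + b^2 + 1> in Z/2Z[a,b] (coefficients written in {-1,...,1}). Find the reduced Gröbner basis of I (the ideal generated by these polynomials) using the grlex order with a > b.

f_1 = ab^2 + ab + a + b + 1, LT = ab^2.
f_2 = a^2 + ab + b^2 + 1, LT = a^2.

S(f_1,f_2): lcm = a^2b^2. S = ab^3 + b^4 + a^2b + a^2 + ab + b^2 + a.
  reduce S modulo (f_1, f_2):
  remainder b^4 + b^3 + ab + b^2 + a + 1 ≠ 0; add g_3 = b^4 + b^3 + ab + b^2 + a + 1 to the basis.

The other S-polynomials (S(f_1,g_3), S(f_2,g_3)) all reduce to 0 modulo the current basis, so we have a Gröbner basis.

G = {b^4 + b^3 + ab + b^2 + a + 1, ab^2 + ab + a + b + 1, a^2 + ab + b^2 + 1}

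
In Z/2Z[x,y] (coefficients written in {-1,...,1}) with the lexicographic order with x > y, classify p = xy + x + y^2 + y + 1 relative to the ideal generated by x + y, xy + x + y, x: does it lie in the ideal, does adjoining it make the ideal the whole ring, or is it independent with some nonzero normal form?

First compute the reduced Gröbner basis of I by Buchberger's algorithm.
f_1 = x + y, LT = x.
f_2 = xy + x + y, LT = xy.
f_3 = x, LT = x.

S(f_1,f_2): lcm = xy. S = x + y^2 + y.
  leading term x: subtract (1)·f_1 from x + y^2 + y → y^2
  leading term y^2: no divisor's leading term divides it; move y^2 to the remainder.
  remainder y^2 ≠ 0; add h_4 = y^2 to the basis.

S(f_1,f_3): lcm = x. S = y.
  leading term y: no divisor's leading term divides it; move y to the remainder.
  remainder y ≠ 0; add h_5 = y to the basis.

The other S-polynomials (S(f_2,f_3), S(f_1,h_4), S(f_2,h_4), S(f_3,h_4), S(f_1,h_5), S(f_2,h_5), S(f_3,h_5), S(h_4,h_5)) all reduce to 0 modulo the current basis, so we have a Gröbner basis.
Inter-reduce: drop elements whose leading term is divisible by another's, tail-reduce, and make monic.
Reduced Gröbner basis: {x, y}.
Label its elements g_1 = x, g_2 = y.

Reduce p = xy + x + y^2 + y + 1 modulo G:
  leading term xy: subtract (y)·g_1 from xy + x + y^2 + y + 1 → x + y^2 + y + 1
  leading term x: subtract (1)·g_1 from x + y^2 + y + 1 → y^2 + y + 1
  leading term y^2: subtract (y)·g_2 from y^2 + y + 1 → y + 1
  leading term y: subtract (1)·g_2 from y + 1 → 1
  leading term 1: no divisor's leading term divides it; move 1 to the remainder.
  normal form = 1.
The normal form is nonzero, so p ∉ I. Since p minus its normal form lies in I, I + (p) = I + (r) where r = 1; decide whether this ideal is the whole ring.
Here r = 1 is a nonzero constant, hence a unit: 1 ∈ I + (p), the Gröbner basis of I + (p) is {1}, and the enlarged system has no common solution — adjoining p is inconsistent.

Adjoining xy + x + y^2 + y + 1 makes the ideal the whole ring: the system is inconsistent.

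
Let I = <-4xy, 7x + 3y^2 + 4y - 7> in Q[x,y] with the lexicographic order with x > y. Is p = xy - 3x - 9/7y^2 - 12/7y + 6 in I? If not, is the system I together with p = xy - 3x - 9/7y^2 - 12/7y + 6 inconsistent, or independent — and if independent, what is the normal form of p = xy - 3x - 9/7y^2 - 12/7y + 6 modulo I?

Adjoining xy - 3x - 9/7y^2 - 12/7y + 6 makes the ideal the whole ring: the system is inconsistent.

First compute the reduced Gröbner basis of I by Buchberger's algorithm.
f_1 = -4xy, LT = xy.
f_2 = 7x + 3y^2 + 4y - 7, LT = x.

S(f_1,f_2): lcm = xy. S = -3/7y^3 - 4/7y^2 + y.
  leading term y^3: no divisor's leading term divides it; move -3/7y^3 to the remainder.
  leading term y^2: no divisor's leading term divides it; move -4/7y^2 to the remainder.
  leading term y: no divisor's leading term divides it; move y to the remainder.
  remainder -3/7y^3 - 4/7y^2 + y ≠ 0; add h_3 = -3/7y^3 - 4/7y^2 + y to the basis.

S(f_1,h_3): lcm = xy^3. S = -4/3xy^2 + 7/3xy.
  leading term xy^2: subtract (1/3y)·f_1 from -4/3xy^2 + 7/3xy → 7/3xy
  leading term xy: subtract (-7/12)·f_1 from 7/3xy → 0
  remainder 0.

S(f_2,h_3): leading monomials are coprime, so the S-polynomial reduces to 0 (Buchberger's first criterion).
Every S-polynomial of the final basis reduces to 0, so we have a Gröbner basis.
Inter-reduce: drop elements whose leading term is divisible by another's, tail-reduce, and make monic.
Reduced Gröbner basis: {x + 3/7y^2 + 4/7y - 1, y^3 + 4/3y^2 - 7/3y}.
Label its elements g_1 = x + 3/7y^2 + 4/7y - 1, g_2 = y^3 + 4/3y^2 - 7/3y.

Reduce p = xy - 3x - 9/7y^2 - 12/7y + 6 modulo G:
  leading term xy: subtract (y)·g_1 from xy - 3x - 9/7y^2 - 12/7y + 6 → -3x - 3/7y^3 - 13/7y^2 - 5/7y + 6
  leading term x: subtract (-3)·g_1 from -3x - 3/7y^3 - 13/7y^2 - 5/7y + 6 → -3/7y^3 - 4/7y^2 + y + 3
  leading term y^3: subtract (-3/7)·g_2 from -3/7y^3 - 4/7y^2 + y + 3 → 3
  leading term 1: no divisor's leading term divides it; move 3 to the remainder.
  normal form = 3.
The normal form is nonzero, so p ∉ I. Since p minus its normal form lies in I, I + (p) = I + (r) where r = 3; decide whether this ideal is the whole ring.
Here r = 3 is a nonzero constant, hence a unit: 1 ∈ I + (p), the Gröbner basis of I + (p) is {1}, and the enlarged system has no common solution — adjoining p is inconsistent.

Ideal membership is decidable via reduction modulo a Gröbner basis.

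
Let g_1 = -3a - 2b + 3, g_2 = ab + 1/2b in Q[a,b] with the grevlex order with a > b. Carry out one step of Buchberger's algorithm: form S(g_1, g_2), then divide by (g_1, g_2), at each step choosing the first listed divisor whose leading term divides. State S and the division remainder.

S(g_1, g_2) = 2/3b^2 - 3/2b; remainder on division = 2/3b^2 - 3/2b.

lcm(LM(g_1), LM(g_2)) = ab.
S = (lcm/LT(g_1))·g_1 − (lcm/LT(g_2))·g_2 = 2/3b^2 - 3/2b.
Reduce S modulo (g_1, g_2) in that order:
  leading term b^2: no divisor's leading term divides it; move 2/3b^2 to the remainder.
  leading term b: no divisor's leading term divides it; move -3/2b to the remainder.
The remainder 2/3b^2 - 3/2b is nonzero, so it would be added as the next basis element.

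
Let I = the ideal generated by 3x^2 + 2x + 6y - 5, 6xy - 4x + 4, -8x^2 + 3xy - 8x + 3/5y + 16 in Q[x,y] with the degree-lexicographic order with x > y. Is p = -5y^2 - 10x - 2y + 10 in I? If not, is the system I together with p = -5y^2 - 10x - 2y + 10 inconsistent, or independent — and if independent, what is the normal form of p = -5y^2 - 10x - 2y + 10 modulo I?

-5y^2 - 10x - 2y + 10 lies in I (it reduces to 0).

First compute the reduced Gröbner basis of I by Buchberger's algorithm.
f_1 = 3x^2 + 2x + 6y - 5, LT = x^2.
f_2 = 6xy - 4x + 4, LT = xy.
f_3 = -8x^2 + 3xy - 8x + 3/5y + 16, LT = x^2.

S(f_1,f_2): lcm = x^2y. S = 2/3x^2 + 2/3xy + 2y^2 - 2/3x - 5/3y.
  reduce S modulo (f_1, f_2, f_3):
  remainder 2y^2 - 2/3x - 3y + 2/3 ≠ 0; add h_4 = 2y^2 - 2/3x - 3y + 2/3 to the basis.

S(f_1,f_3): lcm = x^2. S = 3/8xy - 1/3x + 83/40y + 1/3.
  reduce S modulo (f_1, f_2, f_3, h_4):
  remainder -1/12x + 83/40y + 1/12 ≠ 0; add h_5 = -1/12x + 83/40y + 1/12 to the basis.

S(f_2,f_3): lcm = x^2y. S = 3/8xy^2 - 2/3x^2 - xy + 3/40y^2 + 2/3x + 2y.
  reduce S modulo (f_1, f_2, f_3, h_4, h_5):
  remainder 3807/200y ≠ 0; add h_6 = 3807/200y to the basis.

The other S-polynomials (S(f_1,h_4), S(f_2,h_4), S(f_3,h_4), S(f_1,h_5), S(f_2,h_5), S(f_3,h_5), S(h_4,h_5), S(f_1,h_6), S(f_2,h_6), S(f_3,h_6), S(h_4,h_6), S(h_5,h_6)) all reduce to 0 modulo the current basis, so we have a Gröbner basis.
Inter-reduce: drop elements whose leading term is divisible by another's, tail-reduce, and make monic.
Reduced Gröbner basis: {x - 1, y}.
Label its elements g_1 = x - 1, g_2 = y.

Reduce p = -5y^2 - 10x - 2y + 10 modulo G:
  leading term y^2: subtract (-5y)·g_2 from -5y^2 - 10x - 2y + 10 → -10x - 2y + 10
  leading term x: subtract (-10)·g_1 from -10x - 2y + 10 → -2y
  leading term y: subtract (-2)·g_2 from -2y → 0
  normal form = 0.
Since the normal form is 0, p ∈ I.

The remainder on division by a Gröbner basis is unique — it is the normal form.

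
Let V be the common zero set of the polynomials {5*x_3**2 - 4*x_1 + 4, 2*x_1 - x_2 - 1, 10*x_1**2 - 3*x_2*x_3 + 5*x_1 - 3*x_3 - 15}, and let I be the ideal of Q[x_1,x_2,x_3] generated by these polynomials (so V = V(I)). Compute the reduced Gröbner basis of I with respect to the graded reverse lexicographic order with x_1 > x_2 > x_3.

G = {x_2**2 - 6/5*x_2*x_3 + 3*x_2 - 6/5*x_3 - 4, x_3**2 - 2/5*x_2 + 2/5, x_1 - 1/2*x_2 - 1/2}

f_1 = 5*x_3**2 - 4*x_1 + 4, LT = x_3**2.
f_2 = 2*x_1 - x_2 - 1, LT = x_1.
f_3 = 10*x_1**2 - 3*x_2*x_3 + 5*x_1 - 3*x_3 - 15, LT = x_1**2.

S(f_2,f_3): lcm = x_1**2. S = -1/2*x_1*x_2 + 3/10*x_2*x_3 - x_1 + 3/10*x_3 + 3/2.
  leading term x_1*x_2: subtract (-1/4*x_2)·f_2 from -1/2*x_1*x_2 + 3/10*x_2*x_3 - x_1 + 3/10*x_3 + 3/2 → -1/4*x_2**2 + 3/10*x_2*x_3 - x_1 - 1/4*x_2 + 3/10*x_3 + 3/2
  leading term x_2**2: no divisor's leading term divides it; move -1/4*x_2**2 to the remainder.
  leading term x_2*x_3: no divisor's leading term divides it; move 3/10*x_2*x_3 to the remainder.
  leading term x_1: subtract (-1/2)·f_2 from -x_1 - 1/4*x_2 + 3/10*x_3 + 3/2 → -3/4*x_2 + 3/10*x_3 + 1
  leading term x_2: no divisor's leading term divides it; move -3/4*x_2 to the remainder.
  leading term x_3: no divisor's leading term divides it; move 3/10*x_3 to the remainder.
  leading term 1: no divisor's leading term divides it; move 1 to the remainder.
  remainder -1/4*x_2**2 + 3/10*x_2*x_3 - 3/4*x_2 + 3/10*x_3 + 1 ≠ 0; add g_4 = -1/4*x_2**2 + 3/10*x_2*x_3 - 3/4*x_2 + 3/10*x_3 + 1 to the basis.

The other S-polynomials (S(f_1,f_2), S(f_1,f_3), S(f_1,g_4), S(f_2,g_4), S(f_3,g_4)) all reduce to 0 modulo the current basis, so we have a Gröbner basis.
Inter-reduce: drop elements whose leading term is divisible by another's, tail-reduce, and make monic.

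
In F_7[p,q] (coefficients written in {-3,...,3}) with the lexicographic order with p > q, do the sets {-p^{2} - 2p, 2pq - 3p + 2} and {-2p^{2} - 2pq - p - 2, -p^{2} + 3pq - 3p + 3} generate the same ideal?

Since reduced Gröbner bases are canonical representatives of ideals under a given ordering, it suffices to compute and compare them.
Buchberger on the first generating set:
f_1 = -p^{2} - 2p, LT = p^{2}.
f_2 = 2pq - 3p + 2, LT = pq.

S(f_1,f_2): lcm = p^{2}q. S = -2p^{2} + 2pq - p.
  leading term p^{2}: subtract (2)·f_1 from -2p^{2} + 2pq - p → 2pq + 3p
  leading term pq: subtract (1)·f_2 from 2pq + 3p → -p - 2
  leading term p: no divisor's leading term divides it; move -p to the remainder.
  leading term 1: no divisor's leading term divides it; move -2 to the remainder.
  remainder -p - 2 ≠ 0; add g_3 = -p - 2 to the basis.

S(f_2,g_3): lcm = pq. S = 2p - 2q + 1.
  leading term p: subtract (-2)·g_3 from 2p - 2q + 1 → -2q - 3
  leading term q: no divisor's leading term divides it; move -2q to the remainder.
  leading term 1: no divisor's leading term divides it; move -3 to the remainder.
  remainder -2q - 3 ≠ 0; add g_4 = -2q - 3 to the basis.

The other S-polynomials (S(f_1,g_3), S(f_1,g_4), S(f_2,g_4), S(g_3,g_4)) all reduce to 0 modulo the current basis, so we have a Gröbner basis.
Inter-reduce: drop elements whose leading term is divisible by another's, tail-reduce, and make monic.
Reduced Gröbner basis: {p + 2, q - 2}.

Buchberger on the second generating set:
h_1 = -2p^{2} - 2pq - p - 2, LT = p^{2}.
h_2 = -p^{2} + 3pq - 3p + 3, LT = p^{2}.

S(h_1,h_2): lcm = p^{2}. S = -3pq + p - 3.
  leading term pq: no divisor's leading term divides it; move -3pq to the remainder.
  leading term p: no divisor's leading term divides it; move p to the remainder.
  leading term 1: no divisor's leading term divides it; move -3 to the remainder.
  remainder -3pq + p - 3 ≠ 0; add k_3 = -3pq + p - 3 to the basis.

S(h_1,k_3): lcm = p^{2}q. S = -2p^{2} + pq^{2} - 3pq - p + q.
  leading term p^{2}: subtract (1)·h_1 from -2p^{2} + pq^{2} - 3pq - p + q → pq^{2} - pq + q + 2
  leading term pq^{2}: subtract (2q)·k_3 from pq^{2} - pq + q + 2 → -3pq + 2
  leading term pq: subtract (1)·k_3 from -3pq + 2 → -p - 2
  leading term p: no divisor's leading term divides it; move -p to the remainder.
  leading term 1: no divisor's leading term divides it; move -2 to the remainder.
  remainder -p - 2 ≠ 0; add k_4 = -p - 2 to the basis.

S(k_3,k_4): lcm = pq. S = 2p - 2q + 1.
  leading term p: subtract (-2)·k_4 from 2p - 2q + 1 → -2q - 3
  leading term q: no divisor's leading term divides it; move -2q to the remainder.
  leading term 1: no divisor's leading term divides it; move -3 to the remainder.
  remainder -2q - 3 ≠ 0; add k_5 = -2q - 3 to the basis.

The other S-polynomials (S(h_2,k_3), S(h_1,k_4), S(h_2,k_4), S(h_1,k_5), S(h_2,k_5), S(k_3,k_5), S(k_4,k_5)) all reduce to 0 modulo the current basis, so we have a Gröbner basis.
Inter-reduce: drop elements whose leading term is divisible by another's, tail-reduce, and make monic.
Reduced Gröbner basis: {p + 2, q - 2}.

The two bases agree; hence the ideals are identical.

Yes, the ideals are equal.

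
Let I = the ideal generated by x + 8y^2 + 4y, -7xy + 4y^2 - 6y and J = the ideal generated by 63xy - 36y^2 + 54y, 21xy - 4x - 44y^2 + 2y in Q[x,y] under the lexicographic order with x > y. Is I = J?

Yes, the ideals are equal.

Two ideals are equal iff their reduced Gröbner bases coincide (the reduced basis is unique for a fixed ordering).
Buchberger on the first generating set:
f_1 = x + 8y^2 + 4y, LT = x.
f_2 = -7xy + 4y^2 - 6y, LT = xy.

S(f_1,f_2): lcm = xy. S = 8y^3 + 32/7y^2 - 6/7y.
  leading term y^3: no divisor's leading term divides it; move 8y^3 to the remainder.
  leading term y^2: no divisor's leading term divides it; move 32/7y^2 to the remainder.
  leading term y: no divisor's leading term divides it; move -6/7y to the remainder.
  remainder 8y^3 + 32/7y^2 - 6/7y ≠ 0; add g_3 = 8y^3 + 32/7y^2 - 6/7y to the basis.

The other S-polynomials (S(f_1,g_3), S(f_2,g_3)) all reduce to 0 modulo the current basis, so we have a Gröbner basis.
Inter-reduce: drop elements whose leading term is divisible by another's, tail-reduce, and make monic.
Reduced Gröbner basis: {x + 8y^2 + 4y, y^3 + 4/7y^2 - 3/28y}.

Buchberger on the second generating set:
h_1 = 63xy - 36y^2 + 54y, LT = xy.
h_2 = 21xy - 4x - 44y^2 + 2y, LT = xy.

S(h_1,h_2): lcm = xy. S = 4/21x + 32/21y^2 + 16/21y.
  leading term x: no divisor's leading term divides it; move 4/21x to the remainder.
  leading term y^2: no divisor's leading term divides it; move 32/21y^2 to the remainder.
  leading term y: no divisor's leading term divides it; move 16/21y to the remainder.
  remainder 4/21x + 32/21y^2 + 16/21y ≠ 0; add k_3 = 4/21x + 32/21y^2 + 16/21y to the basis.

S(h_1,k_3): lcm = xy. S = -8y^3 - 32/7y^2 + 6/7y.
  leading term y^3: no divisor's leading term divides it; move -8y^3 to the remainder.
  leading term y^2: no divisor's leading term divides it; move -32/7y^2 to the remainder.
  leading term y: no divisor's leading term divides it; move 6/7y to the remainder.
  remainder -8y^3 - 32/7y^2 + 6/7y ≠ 0; add k_4 = -8y^3 - 32/7y^2 + 6/7y to the basis.

The other S-polynomials (S(h_2,k_3), S(h_1,k_4), S(h_2,k_4), S(k_3,k_4)) all reduce to 0 modulo the current basis, so we have a Gröbner basis.
Inter-reduce: drop elements whose leading term is divisible by another's, tail-reduce, and make monic.
Reduced Gröbner basis: {x + 8y^2 + 4y, y^3 + 4/7y^2 - 3/28y}.

These coincide, so the ideals are equal.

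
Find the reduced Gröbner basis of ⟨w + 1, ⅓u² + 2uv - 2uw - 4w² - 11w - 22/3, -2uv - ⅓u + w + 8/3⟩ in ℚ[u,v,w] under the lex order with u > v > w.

G = {u + 24/5v + 29/5, v² + 11/8v + ⅜, w + 1}

f_1 = w + 1, LT = w.
f_2 = ⅓u² + 2uv - 2uw - 4w² - 11w - 22/3, LT = u².
f_3 = -2uv - ⅓u + w + 8/3, LT = uv.

S(f_2,f_3): lcm = u²v. S = -⅙u² + 6uv² - 6uvw + ½uw + 4/3u - 12vw² - 33vw - 22v.
  reduce S modulo (f_1, f_2, f_3):
  remainder ⅚u + 4v + 29/6 ≠ 0; add g_4 = ⅚u + 4v + 29/6 to the basis.

S(f_3,g_4): lcm = uv. S = ⅙u - 24/5v² - 29/5v - ½w - 4/3.
  reduce S modulo (f_1, f_2, f_3, g_4):
  remainder -24/5v² - 33/5v - 9/5 ≠ 0; add g_5 = -24/5v² - 33/5v - 9/5 to the basis.

The other S-polynomials (S(f_1,f_2), S(f_1,f_3), S(f_1,g_4), S(f_2,g_4), S(f_1,g_5), S(f_2,g_5), S(f_3,g_5), S(g_4,g_5)) all reduce to 0 modulo the current basis, so we have a Gröbner basis.
Inter-reduce: drop elements whose leading term is divisible by another's, tail-reduce, and make monic.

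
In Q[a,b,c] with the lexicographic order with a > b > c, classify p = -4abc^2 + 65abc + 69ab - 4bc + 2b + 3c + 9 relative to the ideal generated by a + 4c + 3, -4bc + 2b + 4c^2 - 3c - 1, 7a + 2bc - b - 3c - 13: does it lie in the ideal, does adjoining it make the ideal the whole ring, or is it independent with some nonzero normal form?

First compute the reduced Gröbner basis of I by Buchberger's algorithm.
f_1 = a + 4c + 3, LT = a.
f_2 = -4bc + 2b + 4c^2 - 3c - 1, LT = bc.
f_3 = 7a + 2bc - b - 3c - 13, LT = a.

S(f_1,f_2): leading monomials are coprime, so the S-polynomial reduces to 0 (Buchberger's first criterion).
S(f_1,f_3): lcm = a. S = -2/7bc + 1/7b + 31/7c + 34/7.
  leading term bc: subtract (1/14)·f_2 from -2/7bc + 1/7b + 31/7c + 34/7 → -2/7c^2 + 65/14c + 69/14
  leading term c^2: no divisor's leading term divides it; move -2/7c^2 to the remainder.
  leading term c: no divisor's leading term divides it; move 65/14c to the remainder.
  leading term 1: no divisor's leading term divides it; move 69/14 to the remainder.
  remainder -2/7c^2 + 65/14c + 69/14 ≠ 0; add h_4 = -2/7c^2 + 65/14c + 69/14 to the basis.

S(f_2,f_3): leading monomials are coprime, so the S-polynomial reduces to 0 (Buchberger's first criterion).
S(f_1,h_4): leading monomials are coprime, so the S-polynomial reduces to 0 (Buchberger's first criterion).
S(f_2,h_4): lcm = bc^2. S = 63/4bc + 69/4b - c^3 + 3/4c^2 + 1/4c.
  leading term bc: subtract (-63/16)·f_2 from 63/4bc + 69/4b - c^3 + 3/4c^2 + 1/4c → 201/8b - c^3 + 33/2c^2 - 185/16c - 63/16
  leading term b: no divisor's leading term divides it; move 201/8b to the remainder.
  leading term c^3: subtract (7/2c)·h_4 from -c^3 + 33/2c^2 - 185/16c - 63/16 → 1/4c^2 - 461/16c - 63/16
  leading term c^2: subtract (-7/8)·h_4 from 1/4c^2 - 461/16c - 63/16 → -99/4c + 3/8
  leading term c: no divisor's leading term divides it; move -99/4c to the remainder.
  leading term 1: no divisor's leading term divides it; move 3/8 to the remainder.
  remainder 201/8b - 99/4c + 3/8 ≠ 0; add h_5 = 201/8b - 99/4c + 3/8 to the basis.

S(f_3,h_4): leading monomials are coprime, so the S-polynomial reduces to 0 (Buchberger's first criterion).
S(f_1,h_5): leading monomials are coprime, so the S-polynomial reduces to 0 (Buchberger's first criterion).
S(f_2,h_5): lcm = bc. S = -1/2b - 1/67c^2 + 197/268c + 1/4.
  leading term b: subtract (-4/201)·h_5 from -1/2b - 1/67c^2 + 197/268c + 1/4 → -1/67c^2 + 65/268c + 69/268
  leading term c^2: subtract (7/134)·h_4 from -1/67c^2 + 65/268c + 69/268 → 0
  remainder 0.

S(f_3,h_5): leading monomials are coprime, so the S-polynomial reduces to 0 (Buchberger's first criterion).
S(h_4,h_5): leading monomials are coprime, so the S-polynomial reduces to 0 (Buchberger's first criterion).
Every S-polynomial of the final basis reduces to 0, so we have a Gröbner basis.
Inter-reduce: drop elements whose leading term is divisible by another's, tail-reduce, and make monic.
Reduced Gröbner basis: {a + 4c + 3, b - 66/67c + 1/67, c^2 - 65/4c - 69/4}.
Label its elements g_1 = a + 4c + 3, g_2 = b - 66/67c + 1/67, g_3 = c^2 - 65/4c - 69/4.

Reduce p = -4abc^2 + 65abc + 69ab - 4bc + 2b + 3c + 9 modulo G:
  leading term abc^2: subtract (-4bc^2)·g_1 from -4abc^2 + 65abc + 69ab - 4bc + 2b + 3c + 9 → 65abc + 69ab + 16bc^3 + 12bc^2 - 4bc + 2b + 3c + 9
  leading term abc: subtract (65bc)·g_1 from 65abc + 69ab + 16bc^3 + 12bc^2 - 4bc + 2b + 3c + 9 → 69ab + 16bc^3 - 248bc^2 - 199bc + 2b + 3c + 9
  leading term ab: subtract (69b)·g_1 from 69ab + 16bc^3 - 248bc^2 - 199bc + 2b + 3c + 9 → 16bc^3 - 248bc^2 - 475bc - 205b + 3c + 9
  leading term bc^3: subtract (16c^3)·g_2 from 16bc^3 - 248bc^2 - 475bc - 205b + 3c + 9 → -248bc^2 - 475bc - 205b + 1056/67c^4 - 16/67c^3 + 3c + 9
  leading term bc^2: subtract (-248c^2)·g_2 from -248bc^2 - 475bc - 205b + 1056/67c^4 - 16/67c^3 + 3c + 9 → -475bc - 205b + 1056/67c^4 - 16384/67c^3 + 248/67c^2 + 3c + 9
  leading term bc: subtract (-475c)·g_2 from -475bc - 205b + 1056/67c^4 - 16384/67c^3 + 248/67c^2 + 3c + 9 → -205b + 1056/67c^4 - 16384/67c^3 - 31102/67c^2 + 676/67c + 9
  leading term b: subtract (-205)·g_2 from -205b + 1056/67c^4 - 16384/67c^3 - 31102/67c^2 + 676/67c + 9 → 1056/67c^4 - 16384/67c^3 - 31102/67c^2 - 12854/67c + 808/67
  leading term c^4: subtract (1056/67c^2)·g_3 from 1056/67c^4 - 16384/67c^3 - 31102/67c^2 - 12854/67c + 808/67 → 776/67c^3 - 12886/67c^2 - 12854/67c + 808/67
  leading term c^3: subtract (776/67c)·g_3 from 776/67c^3 - 12886/67c^2 - 12854/67c + 808/67 → -276/67c^2 + 532/67c + 808/67
  leading term c^2: subtract (-276/67)·g_3 from -276/67c^2 + 532/67c + 808/67 → -59c - 59
  leading term c: no divisor's leading term divides it; move -59c to the remainder.
  leading term 1: no divisor's leading term divides it; move -59 to the remainder.
  normal form = -59c - 59.
The normal form is nonzero, so p ∉ I. Since p minus its normal form lies in I, I + (p) = I + (r) where r = -59c - 59; decide whether this ideal is the whole ring.
Run Buchberger on G together with r (pairs among the g_i already reduce to 0 since G is a Gröbner basis):
g_1 = a + 4c + 3, LT = a.
g_2 = b - 66/67c + 1/67, LT = b.
g_3 = c^2 - 65/4c - 69/4, LT = c^2.
r = -59c - 59, LT = c.

S(g_1,g_2): leading monomials are coprime, so the S-polynomial reduces to 0 (Buchberger's first criterion).
S(g_1,g_3): leading monomials are coprime, so the S-polynomial reduces to 0 (Buchberger's first criterion).
S(g_1,r): leading monomials are coprime, so the S-polynomial reduces to 0 (Buchberger's first criterion).
S(g_2,g_3): leading monomials are coprime, so the S-polynomial reduces to 0 (Buchberger's first criterion).
S(g_2,r): leading monomials are coprime, so the S-polynomial reduces to 0 (Buchberger's first criterion).
S(g_3,r): lcm = c^2. S = -69/4c - 69/4.
  leading term c: subtract (69/236)·r from -69/4c - 69/4 → 0
  remainder 0.

Every S-polynomial of the final basis reduces to 0, so we have a Gröbner basis.
Inter-reduce: drop elements whose leading term is divisible by another's, tail-reduce, and make monic.
Reduced Gröbner basis: {a - 1, b + 1, c + 1}.
The reduced Gröbner basis of I + (p) is {a - 1, b + 1, c + 1} ≠ {1}, a proper ideal, so the enlarged system stays consistent: p is independent of I, with normal form -59c - 59.

-4abc^2 + 65abc + 69ab - 4bc + 2b + 3c + 9 is independent of I; its normal form modulo I is -59c - 59.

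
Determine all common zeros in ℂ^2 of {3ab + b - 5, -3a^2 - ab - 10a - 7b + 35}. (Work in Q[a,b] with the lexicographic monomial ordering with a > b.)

{(0, 5), (-sqrt(481)/6 - 11/6, 9/40 - sqrt(481)/40), (-11/6 + sqrt(481)/6, 9/40 + sqrt(481)/40)}

Compute a lex Gröbner basis by Buchberger's algorithm.
f_1 = 3ab + b - 5, LT = ab.
f_2 = -3a^2 - ab - 10a - 7b + 35, LT = a^2.

S(f_1,f_2): lcm = a^2b. S = -1/3ab^2 - 3ab - 5/3a - 7/3b^2 + 35/3b.
  leading term ab^2: subtract (-1/9b)·f_1 from -1/3ab^2 - 3ab - 5/3a - 7/3b^2 + 35/3b → -3ab - 5/3a - 20/9b^2 + 100/9b
  leading term ab: subtract (-1)·f_1 from -3ab - 5/3a - 20/9b^2 + 100/9b → -5/3a - 20/9b^2 + 109/9b - 5
  leading term a: no divisor's leading term divides it; move -5/3a to the remainder.
  leading term b^2: no divisor's leading term divides it; move -20/9b^2 to the remainder.
  leading term b: no divisor's leading term divides it; move 109/9b to the remainder.
  leading term 1: no divisor's leading term divides it; move -5 to the remainder.
  remainder -5/3a - 20/9b^2 + 109/9b - 5 ≠ 0; add h_3 = -5/3a - 20/9b^2 + 109/9b - 5 to the basis.

S(f_1,h_3): lcm = ab. S = -4/3b^3 + 109/15b^2 - 8/3b - 5/3.
  leading term b^3: no divisor's leading term divides it; move -4/3b^3 to the remainder.
  leading term b^2: no divisor's leading term divides it; move 109/15b^2 to the remainder.
  leading term b: no divisor's leading term divides it; move -8/3b to the remainder.
  leading term 1: no divisor's leading term divides it; move -5/3 to the remainder.
  remainder -4/3b^3 + 109/15b^2 - 8/3b - 5/3 ≠ 0; add h_4 = -4/3b^3 + 109/15b^2 - 8/3b - 5/3 to the basis.

S(f_2,h_3): lcm = a^2. S = -4/3ab^2 + 38/5ab + 1/3a + 7/3b - 35/3.
  leading term ab^2: subtract (-4/9b)·f_1 from -4/3ab^2 + 38/5ab + 1/3a + 7/3b - 35/3 → 38/5ab + 1/3a + 4/9b^2 + 1/9b - 35/3
  leading term ab: subtract (38/15)·f_1 from 38/5ab + 1/3a + 4/9b^2 + 1/9b - 35/3 → 1/3a + 4/9b^2 - 109/45b + 1
  leading term a: subtract (-1/5)·h_3 from 1/3a + 4/9b^2 - 109/45b + 1 → 0
  remainder 0.

S(f_1,h_4): lcm = ab^3. S = 109/20ab^2 - 2ab - 5/4a + 1/3b^3 - 5/3b^2.
  leading term ab^2: subtract (109/60b)·f_1 from 109/20ab^2 - 2ab - 5/4a + 1/3b^3 - 5/3b^2 → -2ab - 5/4a + 1/3b^3 - 209/60b^2 + 109/12b
  leading term ab: subtract (-2/3)·f_1 from -2ab - 5/4a + 1/3b^3 - 209/60b^2 + 109/12b → -5/4a + 1/3b^3 - 209/60b^2 + 39/4b - 10/3
  leading term a: subtract (3/4)·h_3 from -5/4a + 1/3b^3 - 209/60b^2 + 39/4b - 10/3 → 1/3b^3 - 109/60b^2 + 2/3b + 5/12
  leading term b^3: subtract (-1/4)·h_4 from 1/3b^3 - 109/60b^2 + 2/3b + 5/12 → 0
  remainder 0.

S(f_2,h_4): leading monomials are coprime, so the S-polynomial reduces to 0 (Buchberger's first criterion).
S(h_3,h_4): leading monomials are coprime, so the S-polynomial reduces to 0 (Buchberger's first criterion).
Every S-polynomial of the final basis reduces to 0, so we have a Gröbner basis.
Inter-reduce: drop elements whose leading term is divisible by another's, tail-reduce, and make monic.
Reduced Gröbner basis: {a + 4/3b^2 - 109/15b + 3, b^3 - 109/20b^2 + 2b + 5/4}.

Elimination: the polynomial b^3 - 109/20b^2 + 2b + 5/4 lies in the elimination ideal for b, so b ∈ {5, 9/40 - sqrt(481)/40, 9/40 + sqrt(481)/40}. For each such b, the remaining basis elements (now univariate) give the rest of the solution.
  b = 5: the earlier basis element becomes a = 0, giving a = 0 — point (0, 5).
  b = 9/40 - sqrt(481)/40: the earlier basis element becomes a + 11/6 + sqrt(481)/6 = 0, giving a = -sqrt(481)/6 - 11/6 — point (-sqrt(481)/6 - 11/6, 9/40 - sqrt(481)/40).
  b = 9/40 + sqrt(481)/40: the earlier basis element becomes a - sqrt(481)/6 + 11/6 = 0, giving a = -11/6 + sqrt(481)/6 — point (-11/6 + sqrt(481)/6, 9/40 + sqrt(481)/40).
Substituting each solution back into the original system confirms all equations vanish.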